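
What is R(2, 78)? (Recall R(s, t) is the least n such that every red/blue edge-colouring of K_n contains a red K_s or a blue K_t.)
R(2, 78) = 78

R(2, k) = k for all k ≥ 2: in a 2-colouring of K_k, either some edge is red (a red K_2) or all edges are blue (a blue K_k). And K_{77} coloured all-blue has no blue K_78, so R(2, 78) > 77. Hence R(2, 78) = 78.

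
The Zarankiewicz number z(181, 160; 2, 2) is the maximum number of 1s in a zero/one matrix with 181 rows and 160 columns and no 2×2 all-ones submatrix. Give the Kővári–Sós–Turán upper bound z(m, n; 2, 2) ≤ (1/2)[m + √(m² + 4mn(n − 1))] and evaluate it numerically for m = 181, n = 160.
z(181, 160; 2, 2) ≤ (1/2)[181 + √(181² + 4·181·160·159)] = (1/2)[181 + √18451321] = 2238.25

Kővári–Sós–Turán: let r_1, ..., r_181 be the row sums and z = Σ r_i the total number of 1s. Each pair of columns can share at most one row with both entries 1 (else a 2×2 all-ones block appears), so Σ_i C(r_i, 2) ≤ C(160, 2) = 12720. By convexity Σ_i C(r_i, 2) ≥ 181·C(z/181, 2) = z(z − 181)/(2·181), giving z² − 181z − 181·160·159 ≤ 0 and hence z ≤ (1/2)[181 + √(32761 + 4·4604640)] = (1/2)[181 + √18451321] ≈ (1/2)(181 + 4295.5001) = 2238.25.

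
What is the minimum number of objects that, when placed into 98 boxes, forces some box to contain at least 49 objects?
n = (49 − 1)·98 + 1 = 4705

By the generalised pigeonhole principle, to guarantee some box contains ≥ r objects we need more than (r − 1) · k objects total. Threshold: n = (r − 1) · k + 1. With r = 49 and k = 98: n = 48 · 98 + 1 = 4704 + 1 = 4705. For n = 4704 = 48 · 98, we can put exactly 48 objects in every box, avoiding 49 in any single one — so 4705 is tight.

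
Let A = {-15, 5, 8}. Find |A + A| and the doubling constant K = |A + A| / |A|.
K = |A + A| / |A| = 6/3 = 2

Enumerate A + A = {a + b : a, b ∈ A}. With |A| = 3, there are |A|^2 = 9 ordered sum pairs; collecting distinct values, A + A = {-30, -10, -7, 10, 13, 16}, so |A + A| = 6. Thus K = 6/3 = 2. For comparison, the minimum possible |A + A| over all 3-element sets is 2·3 − 1 = 5 (so min K = 5/3), attained only by arithmetic progressions.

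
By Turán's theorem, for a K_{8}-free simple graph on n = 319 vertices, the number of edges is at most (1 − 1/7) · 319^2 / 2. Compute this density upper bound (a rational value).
Turán density bound = (6/7) · 319^2/2 = 305283/7 ≈ 43611.8571

Turán's theorem: ex(n, K_{r+1}) is achieved by the complete r-partite Turán graph T(n, r) with parts as balanced as possible, and is at most (1 − 1/r) · n^2/2. For r = 7, n = 319: the density bound is (6/7) · 101761/2 = 305283/7 ≈ 43611.8571. The integer-valued extremum is e(T(319, 7)) = 43611, which is strictly less than the density bound 305283/7 since 7 ∤ 319 (the parts of T(319, 7) cannot all be equal).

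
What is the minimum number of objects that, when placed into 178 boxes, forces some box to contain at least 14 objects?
n = (14 − 1)·178 + 1 = 2315

By the generalised pigeonhole principle, to guarantee some box contains ≥ r objects we need more than (r − 1) · k objects total. Threshold: n = (r − 1) · k + 1. With r = 14 and k = 178: n = 13 · 178 + 1 = 2314 + 1 = 2315. For n = 2314 = 13 · 178, we can put exactly 13 objects in every box, avoiding 14 in any single one — so 2315 is tight.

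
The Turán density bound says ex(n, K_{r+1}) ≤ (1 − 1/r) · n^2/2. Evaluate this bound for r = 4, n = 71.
Turán density bound = (3/4) · 71^2/2 = 15123/8 ≈ 1890.375

Turán's theorem: ex(n, K_{r+1}) is achieved by the complete r-partite Turán graph T(n, r) with parts as balanced as possible, and is at most (1 − 1/r) · n^2/2. For r = 4, n = 71: the density bound is (3/4) · 5041/2 = 15123/8 ≈ 1890.375. The integer-valued extremum is e(T(71, 4)) = 1890, which is strictly less than the density bound 15123/8 since 4 ∤ 71 (the parts of T(71, 4) cannot all be equal).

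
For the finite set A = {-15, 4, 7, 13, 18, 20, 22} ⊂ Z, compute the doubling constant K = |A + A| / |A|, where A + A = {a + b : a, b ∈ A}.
K = |A + A| / |A| = 26/7

Enumerate A + A = {a + b : a, b ∈ A}. With |A| = 7, there are |A|^2 = 49 ordered sum pairs; collecting distinct values, A + A = {-30, -11, -8, -2, 3, 5, 7, 8, 11, 14, 17, 20, 22, 24, 25, 26, 27, 29, 31, 33, 35, 36, 38, 40, 42, 44}, so |A + A| = 26. Thus K = 26/7. For comparison, the minimum possible |A + A| over all 7-element sets is 2·7 − 1 = 13 (so min K = 13/7), attained only by arithmetic progressions.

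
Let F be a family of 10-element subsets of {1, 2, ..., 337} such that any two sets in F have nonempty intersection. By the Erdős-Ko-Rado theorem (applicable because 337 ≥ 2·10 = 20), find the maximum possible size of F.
max |F| = C(336, 9) = 135008623969930480

Erdős-Ko-Rado (1961): when n ≥ 2k, max |F| = C(n−1, k−1). The bound is attained by the star {A : i ∈ A} for any fixed i ∈ [n]. Here C(337−1, 10−1) = C(336, 9) = 135008623969930480.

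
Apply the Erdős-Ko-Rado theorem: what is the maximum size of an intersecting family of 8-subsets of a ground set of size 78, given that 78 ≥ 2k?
max |F| = C(77, 7) = 2404808340

The Erdős-Ko-Rado theorem states: for n ≥ 2k, an intersecting family of k-subsets of an n-element set has size at most C(n − 1, k − 1), with equality for 'star' families {A ⊆ [n] : |A| = k, i ∈ A} (fix an element i). For n = 78, k = 8: C(77, 7) = 2404808340.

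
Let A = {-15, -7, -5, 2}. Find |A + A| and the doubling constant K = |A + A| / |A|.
K = |A + A| / |A| = 10/4 = 5/2

Enumerate A + A = {a + b : a, b ∈ A}. With |A| = 4, there are |A|^2 = 16 ordered sum pairs; collecting distinct values, A + A = {-30, -22, -20, -14, -13, -12, -10, -5, -3, 4}, so |A + A| = 10. Thus K = 10/4 = 5/2. For comparison, the minimum possible |A + A| over all 4-element sets is 2·4 − 1 = 7 (so min K = 7/4), attained only by arithmetic progressions.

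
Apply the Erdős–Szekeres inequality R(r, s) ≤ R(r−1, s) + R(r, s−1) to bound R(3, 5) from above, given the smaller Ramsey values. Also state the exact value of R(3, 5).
R(3, 5) ≤ R(2, 5) + R(3, 4) = 5 + 9 = 14; exact value R(3, 5) = 14.

The Erdős–Szekeres recurrence R(r, s) ≤ R(r−1, s) + R(r, s−1) applied to (r, s) = (3, 5) gives
  R(3, 5) ≤ R(2, 5) + R(3, 4) = 5 + 9 = 14.
(Recall R(2, k) = k and R is symmetric.) Here the recurrence bound is tight: a matching lower-bound construction on K_{13} shows R(3, 5) > 13, so R(3, 5) = 14 exactly.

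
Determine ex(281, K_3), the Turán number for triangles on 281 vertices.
ex(281, K_3) = ⌊281^2/4⌋ = 19740

Mantel (1907): a triangle-free graph on n vertices has at most ⌊n^2/4⌋ edges, with equality for the complete bipartite graph K_{⌊n/2⌋, ⌈n/2⌉}. For n = 281: ⌊281^2/4⌋ = ⌊78961/4⌋ = 19740. The extremal graph is K_{140, 141}, which has 140·141 = 19740 edges.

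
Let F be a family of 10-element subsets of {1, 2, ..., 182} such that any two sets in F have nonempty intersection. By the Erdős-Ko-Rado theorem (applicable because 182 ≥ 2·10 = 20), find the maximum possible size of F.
max |F| = C(181, 9) = 469440348593150

The Erdős-Ko-Rado theorem states: for n ≥ 2k, an intersecting family of k-subsets of an n-element set has size at most C(n − 1, k − 1), with equality for 'star' families {A ⊆ [n] : |A| = k, i ∈ A} (fix an element i). For n = 182, k = 10: C(181, 9) = 469440348593150.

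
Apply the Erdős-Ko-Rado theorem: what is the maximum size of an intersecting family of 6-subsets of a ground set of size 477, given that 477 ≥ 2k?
max |F| = C(476, 5) = 199388817320

Erdős-Ko-Rado (1961): when n ≥ 2k, max |F| = C(n−1, k−1). The bound is attained by the star {A : i ∈ A} for any fixed i ∈ [n]. Here C(477−1, 6−1) = C(476, 5) = 199388817320.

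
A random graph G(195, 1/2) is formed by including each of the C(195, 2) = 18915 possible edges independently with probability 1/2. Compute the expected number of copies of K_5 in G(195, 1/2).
E[# K_5] = C(195, 5) · (1/2)^C(5, 2) = 2231243664 / 2^10 = 139452729/64 = 2178948.890625

For each 5-subset S of vertices (there are C(195, 5) = 2231243664 such S), let X_S = 1 if S induces a K_5 (all C(5, 2) = 10 edges present). Then P(X_S = 1) = (1/2)^10 = 1/1024. By linearity of expectation, E[# K_5] = C(195, 5) · (1/2)^10 = 2231243664 / 1024 = 139452729/64 = 2178948.890625.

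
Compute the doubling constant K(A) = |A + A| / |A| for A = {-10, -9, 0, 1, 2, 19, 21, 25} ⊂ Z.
K = |A + A| / |A| = 32/8 = 4

Enumerate A + A = {a + b : a, b ∈ A}. With |A| = 8, there are |A|^2 = 64 ordered sum pairs; collecting distinct values, A + A = {-20, -19, -18, -10, -9, -8, -7, 0, 1, 2, 3, 4, 9, 10, 11, 12, 15, 16, 19, 20, 21, 22, 23, 25, 26, 27, 38, 40, 42, 44, 46, 50}, so |A + A| = 32. Thus K = 32/8 = 4. For comparison, the minimum possible |A + A| over all 8-element sets is 2·8 − 1 = 15 (so min K = 15/8), attained only by arithmetic progressions.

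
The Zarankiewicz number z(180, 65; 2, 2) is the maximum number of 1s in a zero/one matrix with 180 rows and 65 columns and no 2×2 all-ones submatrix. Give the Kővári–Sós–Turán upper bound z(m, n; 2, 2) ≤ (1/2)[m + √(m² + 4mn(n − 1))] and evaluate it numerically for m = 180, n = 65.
z(180, 65; 2, 2) ≤ (1/2)[180 + √(180² + 4·180·65·64)] = (1/2)[180 + √3027600] = 960

Kővári–Sós–Turán: let r_1, ..., r_180 be the row sums and z = Σ r_i the total number of 1s. Each pair of columns can share at most one row with both entries 1 (else a 2×2 all-ones block appears), so Σ_i C(r_i, 2) ≤ C(65, 2) = 2080. By convexity Σ_i C(r_i, 2) ≥ 180·C(z/180, 2) = z(z − 180)/(2·180), giving z² − 180z − 180·65·64 ≤ 0 and hence z ≤ (1/2)[180 + √(32400 + 4·748800)] = (1/2)[180 + √3027600] ≈ (1/2)(180 + 1740) = 960.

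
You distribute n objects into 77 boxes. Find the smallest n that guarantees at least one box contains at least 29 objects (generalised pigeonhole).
n = (29 − 1)·77 + 1 = 2157

By the generalised pigeonhole principle, to guarantee some box contains ≥ r objects we need more than (r − 1) · k objects total. Threshold: n = (r − 1) · k + 1. With r = 29 and k = 77: n = 28 · 77 + 1 = 2156 + 1 = 2157. For n = 2156 = 28 · 77, we can put exactly 28 objects in every box, avoiding 29 in any single one — so 2157 is tight.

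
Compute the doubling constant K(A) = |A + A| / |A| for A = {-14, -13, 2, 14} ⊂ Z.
K = |A + A| / |A| = 10/4 = 5/2

Enumerate A + A = {a + b : a, b ∈ A}. With |A| = 4, there are |A|^2 = 16 ordered sum pairs; collecting distinct values, A + A = {-28, -27, -26, -12, -11, 0, 1, 4, 16, 28}, so |A + A| = 10. Thus K = 10/4 = 5/2. For comparison, the minimum possible |A + A| over all 4-element sets is 2·4 − 1 = 7 (so min K = 7/4), attained only by arithmetic progressions.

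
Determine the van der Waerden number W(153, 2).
W(153, 2) = 153 + 1 = 154

A 2-term AP is any pair of integers, so a monochromatic 2-AP exists iff some colour is used at least twice. With 153 colours, the colouring i ↦ i on {1, ..., 153} uses each colour once, avoiding any monochromatic pair, so W(153, 2) > 153. For {1, ..., 154}, pigeonhole forces two integers of the same colour, which form a monochromatic 2-AP. Hence W(153, 2) = 154.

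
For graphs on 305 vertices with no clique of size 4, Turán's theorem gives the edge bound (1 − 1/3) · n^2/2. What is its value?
Turán density bound = (2/3) · 305^2/2 = 93025/3 ≈ 31008.3333

Turán's theorem: ex(n, K_{r+1}) is achieved by the complete r-partite Turán graph T(n, r) with parts as balanced as possible, and is at most (1 − 1/r) · n^2/2. For r = 3, n = 305: the density bound is (2/3) · 93025/2 = 93025/3 ≈ 31008.3333. The integer-valued extremum is e(T(305, 3)) = 31008, which is strictly less than the density bound 93025/3 since 3 ∤ 305 (the parts of T(305, 3) cannot all be equal).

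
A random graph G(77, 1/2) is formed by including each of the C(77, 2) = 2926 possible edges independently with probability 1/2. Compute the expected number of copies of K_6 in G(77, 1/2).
E[# K_6] = C(77, 6) · (1/2)^C(6, 2) = 237093780 / 2^15 = 59273445/8192 ≈ 7235.527954

For each 6-subset S of vertices (there are C(77, 6) = 237093780 such S), let X_S = 1 if S induces a K_6 (all C(6, 2) = 15 edges present). Then P(X_S = 1) = (1/2)^15 = 1/32768. By linearity of expectation, E[# K_6] = C(77, 6) · (1/2)^15 = 237093780 / 32768 = 59273445/8192 ≈ 7235.527954.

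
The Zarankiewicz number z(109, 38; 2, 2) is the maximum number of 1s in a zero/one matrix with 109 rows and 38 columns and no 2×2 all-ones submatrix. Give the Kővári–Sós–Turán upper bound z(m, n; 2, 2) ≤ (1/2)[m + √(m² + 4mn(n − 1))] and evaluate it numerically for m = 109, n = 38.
z(109, 38; 2, 2) ≤ (1/2)[109 + √(109² + 4·109·38·37)] = (1/2)[109 + √624897] = 449.7521

Kővári–Sós–Turán: let r_1, ..., r_109 be the row sums and z = Σ r_i the total number of 1s. Each pair of columns can share at most one row with both entries 1 (else a 2×2 all-ones block appears), so Σ_i C(r_i, 2) ≤ C(38, 2) = 703. By convexity Σ_i C(r_i, 2) ≥ 109·C(z/109, 2) = z(z − 109)/(2·109), giving z² − 109z − 109·38·37 ≤ 0 and hence z ≤ (1/2)[109 + √(11881 + 4·153254)] = (1/2)[109 + √624897] ≈ (1/2)(109 + 790.5043) = 449.7521.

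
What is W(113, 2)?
W(113, 2) = 113 + 1 = 114

A 2-term AP is any pair of integers, so a monochromatic 2-AP exists iff some colour is used at least twice. With 113 colours, the colouring i ↦ i on {1, ..., 113} uses each colour once, avoiding any monochromatic pair, so W(113, 2) > 113. For {1, ..., 114}, pigeonhole forces two integers of the same colour, which form a monochromatic 2-AP. Hence W(113, 2) = 114.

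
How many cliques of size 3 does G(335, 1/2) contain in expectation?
E[# K_3] = C(335, 3) · (1/2)^C(3, 2) = 6209895 / 2^3 = 776236.875

For each 3-subset S of vertices (there are C(335, 3) = 6209895 such S), let X_S = 1 if S induces a K_3 (all C(3, 2) = 3 edges present). Then P(X_S = 1) = (1/2)^3 = 1/8. By linearity of expectation, E[# K_3] = C(335, 3) · (1/2)^3 = 6209895 / 8 = 776236.875.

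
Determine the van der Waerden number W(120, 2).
W(120, 2) = 120 + 1 = 121

A 2-term AP is any pair of integers, so a monochromatic 2-AP exists iff some colour is used at least twice. With 120 colours, the colouring i ↦ i on {1, ..., 120} uses each colour once, avoiding any monochromatic pair, so W(120, 2) > 120. For {1, ..., 121}, pigeonhole forces two integers of the same colour, which form a monochromatic 2-AP. Hence W(120, 2) = 121.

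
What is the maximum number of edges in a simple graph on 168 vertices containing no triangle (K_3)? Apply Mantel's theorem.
ex(168, K_3) = ⌊168^2/4⌋ = 7056

Mantel (1907): a triangle-free graph on n vertices has at most ⌊n^2/4⌋ edges, with equality for the complete bipartite graph K_{⌊n/2⌋, ⌈n/2⌉}. For n = 168: ⌊168^2/4⌋ = ⌊28224/4⌋ = 7056. The extremal graph is K_{84, 84}, which has 84·84 = 7056 edges.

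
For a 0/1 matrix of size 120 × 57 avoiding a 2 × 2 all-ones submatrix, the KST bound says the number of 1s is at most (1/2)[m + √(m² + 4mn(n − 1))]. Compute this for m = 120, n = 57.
z(120, 57; 2, 2) ≤ (1/2)[120 + √(120² + 4·120·57·56)] = (1/2)[120 + √1546560] = 681.8038

Kővári–Sós–Turán: let r_1, ..., r_120 be the row sums and z = Σ r_i the total number of 1s. Each pair of columns can share at most one row with both entries 1 (else a 2×2 all-ones block appears), so Σ_i C(r_i, 2) ≤ C(57, 2) = 1596. By convexity Σ_i C(r_i, 2) ≥ 120·C(z/120, 2) = z(z − 120)/(2·120), giving z² − 120z − 120·57·56 ≤ 0 and hence z ≤ (1/2)[120 + √(14400 + 4·383040)] = (1/2)[120 + √1546560] ≈ (1/2)(120 + 1243.6077) = 681.8038.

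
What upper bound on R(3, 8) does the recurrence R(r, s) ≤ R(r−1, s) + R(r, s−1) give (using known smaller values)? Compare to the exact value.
R(3, 8) ≤ R(2, 8) + R(3, 7) = 8 + 23 = 31; exact value R(3, 8) = 28.

The Erdős–Szekeres recurrence R(r, s) ≤ R(r−1, s) + R(r, s−1) applied to (r, s) = (3, 8) gives
  R(3, 8) ≤ R(2, 8) + R(3, 7) = 8 + 23 = 31.
(Recall R(2, k) = k and R is symmetric.) The recurrence is not tight here (it gives 31, but the exact value is R(3, 8) = 28); the tight upper bound requires a sharper argument than the simple recurrence, combined with a lower-bound construction on K_{27}.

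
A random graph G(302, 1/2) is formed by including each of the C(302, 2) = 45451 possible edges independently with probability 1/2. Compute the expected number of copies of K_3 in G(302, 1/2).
E[# K_3] = C(302, 3) · (1/2)^C(3, 2) = 4545100 / 2^3 = 1136275/2 = 568137.5

For each 3-subset S of vertices (there are C(302, 3) = 4545100 such S), let X_S = 1 if S induces a K_3 (all C(3, 2) = 3 edges present). Then P(X_S = 1) = (1/2)^3 = 1/8. By linearity of expectation, E[# K_3] = C(302, 3) · (1/2)^3 = 4545100 / 8 = 1136275/2 = 568137.5.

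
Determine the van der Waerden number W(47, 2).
W(47, 2) = 47 + 1 = 48

A 2-term AP is any pair of integers, so a monochromatic 2-AP exists iff some colour is used at least twice. With 47 colours, the colouring i ↦ i on {1, ..., 47} uses each colour once, avoiding any monochromatic pair, so W(47, 2) > 47. For {1, ..., 48}, pigeonhole forces two integers of the same colour, which form a monochromatic 2-AP. Hence W(47, 2) = 48.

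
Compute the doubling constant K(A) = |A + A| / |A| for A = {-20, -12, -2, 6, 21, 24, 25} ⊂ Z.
K = |A + A| / |A| = 25/7

Enumerate A + A = {a + b : a, b ∈ A}. With |A| = 7, there are |A|^2 = 49 ordered sum pairs; collecting distinct values, A + A = {-40, -32, -24, -22, -14, -6, -4, 1, 4, 5, 9, 12, 13, 19, 22, 23, 27, 30, 31, 42, 45, 46, 48, 49, 50}, so |A + A| = 25. Thus K = 25/7. For comparison, the minimum possible |A + A| over all 7-element sets is 2·7 − 1 = 13 (so min K = 13/7), attained only by arithmetic progressions.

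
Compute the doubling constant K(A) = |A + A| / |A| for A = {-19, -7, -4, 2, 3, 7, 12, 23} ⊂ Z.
K = |A + A| / |A| = 32/8 = 4

Enumerate A + A = {a + b : a, b ∈ A}. With |A| = 8, there are |A|^2 = 64 ordered sum pairs; collecting distinct values, A + A = {-38, -26, -23, -17, -16, -14, -12, -11, -8, -7, -5, -4, -2, -1, 0, 3, 4, 5, 6, 8, 9, 10, 14, 15, 16, 19, 24, 25, 26, 30, 35, 46}, so |A + A| = 32. Thus K = 32/8 = 4. For comparison, the minimum possible |A + A| over all 8-element sets is 2·8 − 1 = 15 (so min K = 15/8), attained only by arithmetic progressions.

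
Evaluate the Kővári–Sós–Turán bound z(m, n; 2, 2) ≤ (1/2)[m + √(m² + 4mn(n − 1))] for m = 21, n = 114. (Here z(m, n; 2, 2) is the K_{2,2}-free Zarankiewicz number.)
z(21, 114; 2, 2) ≤ (1/2)[21 + √(21² + 4·21·114·113)] = (1/2)[21 + √1082529] = 530.7233

Kővári–Sós–Turán: let r_1, ..., r_21 be the row sums and z = Σ r_i the total number of 1s. Each pair of columns can share at most one row with both entries 1 (else a 2×2 all-ones block appears), so Σ_i C(r_i, 2) ≤ C(114, 2) = 6441. By convexity Σ_i C(r_i, 2) ≥ 21·C(z/21, 2) = z(z − 21)/(2·21), giving z² − 21z − 21·114·113 ≤ 0 and hence z ≤ (1/2)[21 + √(441 + 4·270522)] = (1/2)[21 + √1082529] ≈ (1/2)(21 + 1040.4465) = 530.7233.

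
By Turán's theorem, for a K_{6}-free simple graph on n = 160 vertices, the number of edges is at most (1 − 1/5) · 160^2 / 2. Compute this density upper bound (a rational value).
Turán density bound = (4/5) · 160^2/2 = 10240

Turán's theorem: ex(n, K_{r+1}) is achieved by the complete r-partite Turán graph T(n, r) with parts as balanced as possible, and is at most (1 − 1/r) · n^2/2. For r = 5, n = 160: the density bound is (4/5) · 25600/2 = 10240. Since 5 ∣ 160, the Turán graph T(160, 5) has parts of equal size 32, and its edge count e(T(160, 5)) = 10240 attains the density bound exactly.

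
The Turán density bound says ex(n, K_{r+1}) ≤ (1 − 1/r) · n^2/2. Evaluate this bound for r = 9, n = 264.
Turán density bound = (8/9) · 264^2/2 = 30976

Turán's theorem: ex(n, K_{r+1}) is achieved by the complete r-partite Turán graph T(n, r) with parts as balanced as possible, and is at most (1 − 1/r) · n^2/2. For r = 9, n = 264: the density bound is (8/9) · 69696/2 = 30976. The integer-valued extremum is e(T(264, 9)) = 30975, which is strictly less than the density bound 30976 since 9 ∤ 264 (the parts of T(264, 9) cannot all be equal).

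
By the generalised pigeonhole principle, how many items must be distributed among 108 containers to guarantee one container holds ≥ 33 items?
n = (33 − 1)·108 + 1 = 3457

By the generalised pigeonhole principle, to guarantee some box contains ≥ r objects we need more than (r − 1) · k objects total. Threshold: n = (r − 1) · k + 1. With r = 33 and k = 108: n = 32 · 108 + 1 = 3456 + 1 = 3457. For n = 3456 = 32 · 108, we can put exactly 32 objects in every box, avoiding 33 in any single one — so 3457 is tight.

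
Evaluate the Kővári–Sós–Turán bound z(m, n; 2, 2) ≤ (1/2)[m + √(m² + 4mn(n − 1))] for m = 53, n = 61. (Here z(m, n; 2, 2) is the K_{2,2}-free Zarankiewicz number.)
z(53, 61; 2, 2) ≤ (1/2)[53 + √(53² + 4·53·61·60)] = (1/2)[53 + √778729] = 467.7281

Kővári–Sós–Turán: let r_1, ..., r_53 be the row sums and z = Σ r_i the total number of 1s. Each pair of columns can share at most one row with both entries 1 (else a 2×2 all-ones block appears), so Σ_i C(r_i, 2) ≤ C(61, 2) = 1830. By convexity Σ_i C(r_i, 2) ≥ 53·C(z/53, 2) = z(z − 53)/(2·53), giving z² − 53z − 53·61·60 ≤ 0 and hence z ≤ (1/2)[53 + √(2809 + 4·193980)] = (1/2)[53 + √778729] ≈ (1/2)(53 + 882.4562) = 467.7281.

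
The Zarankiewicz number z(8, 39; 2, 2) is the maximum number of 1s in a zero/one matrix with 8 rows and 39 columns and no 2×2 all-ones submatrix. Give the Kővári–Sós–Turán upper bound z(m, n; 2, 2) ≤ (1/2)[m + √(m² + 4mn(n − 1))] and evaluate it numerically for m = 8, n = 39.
z(8, 39; 2, 2) ≤ (1/2)[8 + √(8² + 4·8·39·38)] = (1/2)[8 + √47488] = 112.9587

Kővári–Sós–Turán: let r_1, ..., r_8 be the row sums and z = Σ r_i the total number of 1s. Each pair of columns can share at most one row with both entries 1 (else a 2×2 all-ones block appears), so Σ_i C(r_i, 2) ≤ C(39, 2) = 741. By convexity Σ_i C(r_i, 2) ≥ 8·C(z/8, 2) = z(z − 8)/(2·8), giving z² − 8z − 8·39·38 ≤ 0 and hence z ≤ (1/2)[8 + √(64 + 4·11856)] = (1/2)[8 + √47488] ≈ (1/2)(8 + 217.9174) = 112.9587.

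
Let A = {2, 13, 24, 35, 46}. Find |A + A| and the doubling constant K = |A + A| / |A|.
K = |A + A| / |A| = 9/5

Enumerate A + A = {a + b : a, b ∈ A}. With |A| = 5, there are |A|^2 = 25 ordered sum pairs; collecting distinct values, A + A = {4, 15, 26, 37, 48, 59, 70, 81, 92}, so |A + A| = 9. Thus K = 9/5. Here |A + A| = 2|A| − 1 = 9, the minimum possible — so K = 9/5 is minimal, which holds iff A is an arithmetic progression.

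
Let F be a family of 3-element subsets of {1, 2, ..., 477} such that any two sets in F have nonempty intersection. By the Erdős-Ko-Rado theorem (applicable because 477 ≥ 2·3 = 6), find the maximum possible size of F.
max |F| = C(476, 2) = 113050

The Erdős-Ko-Rado theorem states: for n ≥ 2k, an intersecting family of k-subsets of an n-element set has size at most C(n − 1, k − 1), with equality for 'star' families {A ⊆ [n] : |A| = k, i ∈ A} (fix an element i). For n = 477, k = 3: C(476, 2) = 113050.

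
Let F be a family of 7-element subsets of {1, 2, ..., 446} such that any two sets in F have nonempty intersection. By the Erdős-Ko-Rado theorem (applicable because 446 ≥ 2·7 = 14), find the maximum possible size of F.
max |F| = C(445, 6) = 10426240684860

Erdős-Ko-Rado (1961): when n ≥ 2k, max |F| = C(n−1, k−1). The bound is attained by the star {A : i ∈ A} for any fixed i ∈ [n]. Here C(446−1, 7−1) = C(445, 6) = 10426240684860.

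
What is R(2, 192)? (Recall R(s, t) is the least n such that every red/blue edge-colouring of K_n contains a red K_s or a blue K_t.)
R(2, 192) = 192

R(2, k) = k for all k ≥ 2: in a 2-colouring of K_k, either some edge is red (a red K_2) or all edges are blue (a blue K_k). And K_{191} coloured all-blue has no blue K_192, so R(2, 192) > 191. Hence R(2, 192) = 192.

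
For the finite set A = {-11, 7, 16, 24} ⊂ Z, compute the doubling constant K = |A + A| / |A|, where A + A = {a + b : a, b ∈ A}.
K = |A + A| / |A| = 10/4 = 5/2

Enumerate A + A = {a + b : a, b ∈ A}. With |A| = 4, there are |A|^2 = 16 ordered sum pairs; collecting distinct values, A + A = {-22, -4, 5, 13, 14, 23, 31, 32, 40, 48}, so |A + A| = 10. Thus K = 10/4 = 5/2. For comparison, the minimum possible |A + A| over all 4-element sets is 2·4 − 1 = 7 (so min K = 7/4), attained only by arithmetic progressions.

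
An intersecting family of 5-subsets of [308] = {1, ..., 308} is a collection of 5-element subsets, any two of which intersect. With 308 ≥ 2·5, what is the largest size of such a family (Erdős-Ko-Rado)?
max |F| = C(307, 4) = 362929260

Erdős-Ko-Rado (1961): when n ≥ 2k, max |F| = C(n−1, k−1). The bound is attained by the star {A : i ∈ A} for any fixed i ∈ [n]. Here C(308−1, 5−1) = C(307, 4) = 362929260.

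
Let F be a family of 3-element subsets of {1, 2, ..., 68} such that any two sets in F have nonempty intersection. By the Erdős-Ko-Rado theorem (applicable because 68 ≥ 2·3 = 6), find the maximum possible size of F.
max |F| = C(67, 2) = 2211

Erdős-Ko-Rado (1961): when n ≥ 2k, max |F| = C(n−1, k−1). The bound is attained by the star {A : i ∈ A} for any fixed i ∈ [n]. Here C(68−1, 3−1) = C(67, 2) = 2211.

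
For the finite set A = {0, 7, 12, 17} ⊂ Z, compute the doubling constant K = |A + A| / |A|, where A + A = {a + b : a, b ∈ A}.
K = |A + A| / |A| = 9/4

Enumerate A + A = {a + b : a, b ∈ A}. With |A| = 4, there are |A|^2 = 16 ordered sum pairs; collecting distinct values, A + A = {0, 7, 12, 14, 17, 19, 24, 29, 34}, so |A + A| = 9. Thus K = 9/4. For comparison, the minimum possible |A + A| over all 4-element sets is 2·4 − 1 = 7 (so min K = 7/4), attained only by arithmetic progressions.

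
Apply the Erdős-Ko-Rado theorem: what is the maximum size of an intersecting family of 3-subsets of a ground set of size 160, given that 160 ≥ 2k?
max |F| = C(159, 2) = 12561

Erdős-Ko-Rado (1961): when n ≥ 2k, max |F| = C(n−1, k−1). The bound is attained by the star {A : i ∈ A} for any fixed i ∈ [n]. Here C(160−1, 3−1) = C(159, 2) = 12561.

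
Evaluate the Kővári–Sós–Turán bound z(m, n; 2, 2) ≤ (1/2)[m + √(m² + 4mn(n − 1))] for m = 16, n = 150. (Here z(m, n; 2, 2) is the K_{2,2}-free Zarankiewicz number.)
z(16, 150; 2, 2) ≤ (1/2)[16 + √(16² + 4·16·150·149)] = (1/2)[16 + √1430656] = 606.0502

Kővári–Sós–Turán: let r_1, ..., r_16 be the row sums and z = Σ r_i the total number of 1s. Each pair of columns can share at most one row with both entries 1 (else a 2×2 all-ones block appears), so Σ_i C(r_i, 2) ≤ C(150, 2) = 11175. By convexity Σ_i C(r_i, 2) ≥ 16·C(z/16, 2) = z(z − 16)/(2·16), giving z² − 16z − 16·150·149 ≤ 0 and hence z ≤ (1/2)[16 + √(256 + 4·357600)] = (1/2)[16 + √1430656] ≈ (1/2)(16 + 1196.1003) = 606.0502.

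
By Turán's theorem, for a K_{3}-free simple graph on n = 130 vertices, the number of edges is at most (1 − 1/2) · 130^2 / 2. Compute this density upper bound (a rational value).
Turán density bound = (1/2) · 130^2/2 = 4225

Turán's theorem: ex(n, K_{r+1}) is achieved by the complete r-partite Turán graph T(n, r) with parts as balanced as possible, and is at most (1 − 1/r) · n^2/2. For r = 2, n = 130: the density bound is (1/2) · 16900/2 = 4225. Since 2 ∣ 130, the Turán graph T(130, 2) has parts of equal size 65, and its edge count e(T(130, 2)) = 4225 attains the density bound exactly.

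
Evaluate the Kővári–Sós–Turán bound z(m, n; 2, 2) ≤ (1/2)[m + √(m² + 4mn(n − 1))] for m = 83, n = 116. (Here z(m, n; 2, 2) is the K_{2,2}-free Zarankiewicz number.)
z(83, 116; 2, 2) ≤ (1/2)[83 + √(83² + 4·83·116·115)] = (1/2)[83 + √4435769] = 1094.5633

Kővári–Sós–Turán: let r_1, ..., r_83 be the row sums and z = Σ r_i the total number of 1s. Each pair of columns can share at most one row with both entries 1 (else a 2×2 all-ones block appears), so Σ_i C(r_i, 2) ≤ C(116, 2) = 6670. By convexity Σ_i C(r_i, 2) ≥ 83·C(z/83, 2) = z(z − 83)/(2·83), giving z² − 83z − 83·116·115 ≤ 0 and hence z ≤ (1/2)[83 + √(6889 + 4·1107220)] = (1/2)[83 + √4435769] ≈ (1/2)(83 + 2106.1265) = 1094.5633.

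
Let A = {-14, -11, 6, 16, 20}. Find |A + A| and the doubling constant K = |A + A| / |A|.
K = |A + A| / |A| = 15/5 = 3

Enumerate A + A = {a + b : a, b ∈ A}. With |A| = 5, there are |A|^2 = 25 ordered sum pairs; collecting distinct values, A + A = {-28, -25, -22, -8, -5, 2, 5, 6, 9, 12, 22, 26, 32, 36, 40}, so |A + A| = 15. Thus K = 15/5 = 3. For comparison, the minimum possible |A + A| over all 5-element sets is 2·5 − 1 = 9 (so min K = 9/5), attained only by arithmetic progressions.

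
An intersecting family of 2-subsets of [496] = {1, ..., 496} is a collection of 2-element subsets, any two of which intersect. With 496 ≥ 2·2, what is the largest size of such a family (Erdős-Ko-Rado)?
max |F| = C(495, 1) = 495

Erdős-Ko-Rado (1961): when n ≥ 2k, max |F| = C(n−1, k−1). The bound is attained by the star {A : i ∈ A} for any fixed i ∈ [n]. Here C(496−1, 2−1) = C(495, 1) = 495.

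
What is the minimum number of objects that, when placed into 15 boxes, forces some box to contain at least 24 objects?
n = (24 − 1)·15 + 1 = 346

By the generalised pigeonhole principle, to guarantee some box contains ≥ r objects we need more than (r − 1) · k objects total. Threshold: n = (r − 1) · k + 1. With r = 24 and k = 15: n = 23 · 15 + 1 = 345 + 1 = 346. For n = 345 = 23 · 15, we can put exactly 23 objects in every box, avoiding 24 in any single one — so 346 is tight.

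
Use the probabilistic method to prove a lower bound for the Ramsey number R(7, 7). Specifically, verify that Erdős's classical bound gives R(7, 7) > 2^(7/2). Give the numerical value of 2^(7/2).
2^(7/2) = 11.3137; so R(7, 7) > 11.3137

Colour each edge of K_n uniformly at random with red/blue. The expected number of monochromatic K_7 is C(n, 7) · 2 · 2^(−C(7,2)). If C(n, 7) · 2^(1 − C(7,2)) < 1, then with positive probability no monochromatic K_7 exists, so R(7, 7) > n. The standard estimate C(n, 7) ≤ n^7/7! shows this inequality holds whenever n ≤ 2^(7/2) (since 7! · 2^(C(7,2) − 1) > 2^(7^2/2) ≥ n^7). Hence R(7, 7) > 2^(7/2) = 11.3137.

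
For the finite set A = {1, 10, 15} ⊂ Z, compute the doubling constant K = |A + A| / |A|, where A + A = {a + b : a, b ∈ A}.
K = |A + A| / |A| = 6/3 = 2

Enumerate A + A = {a + b : a, b ∈ A}. With |A| = 3, there are |A|^2 = 9 ordered sum pairs; collecting distinct values, A + A = {2, 11, 16, 20, 25, 30}, so |A + A| = 6. Thus K = 6/3 = 2. For comparison, the minimum possible |A + A| over all 3-element sets is 2·3 − 1 = 5 (so min K = 5/3), attained only by arithmetic progressions.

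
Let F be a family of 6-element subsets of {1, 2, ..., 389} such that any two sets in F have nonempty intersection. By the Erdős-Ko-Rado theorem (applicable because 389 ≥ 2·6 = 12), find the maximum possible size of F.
max |F| = C(388, 5) = 71406986112

The Erdős-Ko-Rado theorem states: for n ≥ 2k, an intersecting family of k-subsets of an n-element set has size at most C(n − 1, k − 1), with equality for 'star' families {A ⊆ [n] : |A| = k, i ∈ A} (fix an element i). For n = 389, k = 6: C(388, 5) = 71406986112.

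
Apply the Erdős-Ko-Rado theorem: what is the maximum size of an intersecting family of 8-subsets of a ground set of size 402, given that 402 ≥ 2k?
max |F| = C(401, 7) = 313843099039800

The Erdős-Ko-Rado theorem states: for n ≥ 2k, an intersecting family of k-subsets of an n-element set has size at most C(n − 1, k − 1), with equality for 'star' families {A ⊆ [n] : |A| = k, i ∈ A} (fix an element i). For n = 402, k = 8: C(401, 7) = 313843099039800.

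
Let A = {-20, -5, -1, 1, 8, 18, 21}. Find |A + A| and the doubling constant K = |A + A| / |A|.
K = |A + A| / |A| = 26/7

Enumerate A + A = {a + b : a, b ∈ A}. With |A| = 7, there are |A|^2 = 49 ordered sum pairs; collecting distinct values, A + A = {-40, -25, -21, -19, -12, -10, -6, -4, -2, 0, 1, 2, 3, 7, 9, 13, 16, 17, 19, 20, 22, 26, 29, 36, 39, 42}, so |A + A| = 26. Thus K = 26/7. For comparison, the minimum possible |A + A| over all 7-element sets is 2·7 − 1 = 13 (so min K = 13/7), attained only by arithmetic progressions.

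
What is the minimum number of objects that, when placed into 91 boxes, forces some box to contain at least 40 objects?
n = (40 − 1)·91 + 1 = 3550

By the generalised pigeonhole principle, to guarantee some box contains ≥ r objects we need more than (r − 1) · k objects total. Threshold: n = (r − 1) · k + 1. With r = 40 and k = 91: n = 39 · 91 + 1 = 3549 + 1 = 3550. For n = 3549 = 39 · 91, we can put exactly 39 objects in every box, avoiding 40 in any single one — so 3550 is tight.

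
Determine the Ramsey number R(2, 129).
R(2, 129) = 129

R(2, k) = k for all k ≥ 2: in a 2-colouring of K_k, either some edge is red (a red K_2) or all edges are blue (a blue K_k). And K_{128} coloured all-blue has no blue K_129, so R(2, 129) > 128. Hence R(2, 129) = 129.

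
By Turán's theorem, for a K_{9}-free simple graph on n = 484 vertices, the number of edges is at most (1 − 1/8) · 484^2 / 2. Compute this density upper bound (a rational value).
Turán density bound = (7/8) · 484^2/2 = 102487

Turán's theorem: ex(n, K_{r+1}) is achieved by the complete r-partite Turán graph T(n, r) with parts as balanced as possible, and is at most (1 − 1/r) · n^2/2. For r = 8, n = 484: the density bound is (7/8) · 234256/2 = 102487. The integer-valued extremum is e(T(484, 8)) = 102486, which is strictly less than the density bound 102487 since 8 ∤ 484 (the parts of T(484, 8) cannot all be equal).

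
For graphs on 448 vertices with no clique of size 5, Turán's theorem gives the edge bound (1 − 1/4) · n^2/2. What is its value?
Turán density bound = (3/4) · 448^2/2 = 75264

Turán's theorem: ex(n, K_{r+1}) is achieved by the complete r-partite Turán graph T(n, r) with parts as balanced as possible, and is at most (1 − 1/r) · n^2/2. For r = 4, n = 448: the density bound is (3/4) · 200704/2 = 75264. Since 4 ∣ 448, the Turán graph T(448, 4) has parts of equal size 112, and its edge count e(T(448, 4)) = 75264 attains the density bound exactly.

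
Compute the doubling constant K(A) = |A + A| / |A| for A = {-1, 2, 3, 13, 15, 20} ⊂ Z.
K = |A + A| / |A| = 21/6 = 7/2

Enumerate A + A = {a + b : a, b ∈ A}. With |A| = 6, there are |A|^2 = 36 ordered sum pairs; collecting distinct values, A + A = {-2, 1, 2, 4, 5, 6, 12, 14, 15, 16, 17, 18, 19, 22, 23, 26, 28, 30, 33, 35, 40}, so |A + A| = 21. Thus K = 21/6 = 7/2. For comparison, the minimum possible |A + A| over all 6-element sets is 2·6 − 1 = 11 (so min K = 11/6), attained only by arithmetic progressions.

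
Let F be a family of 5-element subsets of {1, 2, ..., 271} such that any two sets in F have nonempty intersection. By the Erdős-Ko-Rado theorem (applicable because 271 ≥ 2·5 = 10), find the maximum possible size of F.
max |F| = C(270, 4) = 216546345

The Erdős-Ko-Rado theorem states: for n ≥ 2k, an intersecting family of k-subsets of an n-element set has size at most C(n − 1, k − 1), with equality for 'star' families {A ⊆ [n] : |A| = k, i ∈ A} (fix an element i). For n = 271, k = 5: C(270, 4) = 216546345.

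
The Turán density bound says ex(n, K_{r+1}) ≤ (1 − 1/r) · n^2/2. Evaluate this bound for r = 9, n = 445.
Turán density bound = (8/9) · 445^2/2 = 792100/9 ≈ 88011.1111

Turán's theorem: ex(n, K_{r+1}) is achieved by the complete r-partite Turán graph T(n, r) with parts as balanced as possible, and is at most (1 − 1/r) · n^2/2. For r = 9, n = 445: the density bound is (8/9) · 198025/2 = 792100/9 ≈ 88011.1111. The integer-valued extremum is e(T(445, 9)) = 88010, which is strictly less than the density bound 792100/9 since 9 ∤ 445 (the parts of T(445, 9) cannot all be equal).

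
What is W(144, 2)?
W(144, 2) = 144 + 1 = 145

A 2-term AP is any pair of integers, so a monochromatic 2-AP exists iff some colour is used at least twice. With 144 colours, the colouring i ↦ i on {1, ..., 144} uses each colour once, avoiding any monochromatic pair, so W(144, 2) > 144. For {1, ..., 145}, pigeonhole forces two integers of the same colour, which form a monochromatic 2-AP. Hence W(144, 2) = 145.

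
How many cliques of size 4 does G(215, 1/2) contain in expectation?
E[# K_4] = C(215, 4) · (1/2)^C(4, 2) = 86567815 / 2^6 = 1352622.109375

For each 4-subset S of vertices (there are C(215, 4) = 86567815 such S), let X_S = 1 if S induces a K_4 (all C(4, 2) = 6 edges present). Then P(X_S = 1) = (1/2)^6 = 1/64. By linearity of expectation, E[# K_4] = C(215, 4) · (1/2)^6 = 86567815 / 64 = 1352622.109375.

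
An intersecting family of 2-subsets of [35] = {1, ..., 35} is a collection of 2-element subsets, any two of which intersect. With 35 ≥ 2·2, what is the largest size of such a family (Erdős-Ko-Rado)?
max |F| = C(34, 1) = 34

The Erdős-Ko-Rado theorem states: for n ≥ 2k, an intersecting family of k-subsets of an n-element set has size at most C(n − 1, k − 1), with equality for 'star' families {A ⊆ [n] : |A| = k, i ∈ A} (fix an element i). For n = 35, k = 2: C(34, 1) = 34.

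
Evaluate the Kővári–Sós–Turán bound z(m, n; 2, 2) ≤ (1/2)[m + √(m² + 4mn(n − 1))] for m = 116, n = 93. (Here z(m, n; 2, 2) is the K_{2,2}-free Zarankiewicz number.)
z(116, 93; 2, 2) ≤ (1/2)[116 + √(116² + 4·116·93·92)] = (1/2)[116 + √3983440] = 1055.9279

Kővári–Sós–Turán: let r_1, ..., r_116 be the row sums and z = Σ r_i the total number of 1s. Each pair of columns can share at most one row with both entries 1 (else a 2×2 all-ones block appears), so Σ_i C(r_i, 2) ≤ C(93, 2) = 4278. By convexity Σ_i C(r_i, 2) ≥ 116·C(z/116, 2) = z(z − 116)/(2·116), giving z² − 116z − 116·93·92 ≤ 0 and hence z ≤ (1/2)[116 + √(13456 + 4·992496)] = (1/2)[116 + √3983440] ≈ (1/2)(116 + 1995.8557) = 1055.9279.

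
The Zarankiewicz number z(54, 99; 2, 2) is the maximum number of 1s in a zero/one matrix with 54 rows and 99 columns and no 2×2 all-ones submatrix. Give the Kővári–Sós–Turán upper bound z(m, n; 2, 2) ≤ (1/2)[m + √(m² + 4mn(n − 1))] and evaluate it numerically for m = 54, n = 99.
z(54, 99; 2, 2) ≤ (1/2)[54 + √(54² + 4·54·99·98)] = (1/2)[54 + √2098548] = 751.3183

Kővári–Sós–Turán: let r_1, ..., r_54 be the row sums and z = Σ r_i the total number of 1s. Each pair of columns can share at most one row with both entries 1 (else a 2×2 all-ones block appears), so Σ_i C(r_i, 2) ≤ C(99, 2) = 4851. By convexity Σ_i C(r_i, 2) ≥ 54·C(z/54, 2) = z(z − 54)/(2·54), giving z² − 54z − 54·99·98 ≤ 0 and hence z ≤ (1/2)[54 + √(2916 + 4·523908)] = (1/2)[54 + √2098548] ≈ (1/2)(54 + 1448.6366) = 751.3183.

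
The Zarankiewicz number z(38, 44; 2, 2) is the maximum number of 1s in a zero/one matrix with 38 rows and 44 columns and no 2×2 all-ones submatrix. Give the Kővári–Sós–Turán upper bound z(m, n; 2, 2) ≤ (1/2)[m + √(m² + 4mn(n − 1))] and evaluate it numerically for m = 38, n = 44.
z(38, 44; 2, 2) ≤ (1/2)[38 + √(38² + 4·38·44·43)] = (1/2)[38 + √289028] = 287.8066

Kővári–Sós–Turán: let r_1, ..., r_38 be the row sums and z = Σ r_i the total number of 1s. Each pair of columns can share at most one row with both entries 1 (else a 2×2 all-ones block appears), so Σ_i C(r_i, 2) ≤ C(44, 2) = 946. By convexity Σ_i C(r_i, 2) ≥ 38·C(z/38, 2) = z(z − 38)/(2·38), giving z² − 38z − 38·44·43 ≤ 0 and hence z ≤ (1/2)[38 + √(1444 + 4·71896)] = (1/2)[38 + √289028] ≈ (1/2)(38 + 537.6132) = 287.8066.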